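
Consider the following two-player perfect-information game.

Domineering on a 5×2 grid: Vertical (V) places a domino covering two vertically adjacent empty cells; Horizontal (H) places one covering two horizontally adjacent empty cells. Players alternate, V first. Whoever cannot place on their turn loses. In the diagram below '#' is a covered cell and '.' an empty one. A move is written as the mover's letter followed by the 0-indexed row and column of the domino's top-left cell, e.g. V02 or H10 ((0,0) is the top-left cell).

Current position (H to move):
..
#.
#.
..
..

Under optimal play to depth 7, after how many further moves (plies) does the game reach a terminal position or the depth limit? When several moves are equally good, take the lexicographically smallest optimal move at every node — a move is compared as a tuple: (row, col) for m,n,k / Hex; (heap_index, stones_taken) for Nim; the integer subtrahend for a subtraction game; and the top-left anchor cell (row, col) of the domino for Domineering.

p1 H@[../#./#./../..]: H00[##/#./#./../..]-1 H30[../#./#./##/..]+1* H40[../#./#./../##]+1
p2 V@[../#./#./##/..]: V01[.#/##/#./##/..]-1* V11[../##/##/##/..]-1
p3 H@[.#/##/#./##/..]: H40[.#/##/#./##/##]+1*
p4 V@[.#/##/#./##/##] terminal -1; root [../#./#./../..] d7

PV length from [../#./#./../..]: 3 plies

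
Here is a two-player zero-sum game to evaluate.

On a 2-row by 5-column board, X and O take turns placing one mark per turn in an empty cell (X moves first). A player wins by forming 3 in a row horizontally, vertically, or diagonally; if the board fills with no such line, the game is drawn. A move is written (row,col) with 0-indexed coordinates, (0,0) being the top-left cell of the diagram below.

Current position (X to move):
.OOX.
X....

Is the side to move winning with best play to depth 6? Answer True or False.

X winning at [.OOX./X....]: False

ply 1, X at .OOX./X.... | (0,0)=+0→XOOX./X....*; (0,4)=-1→.OOXX/X....; (1,1)=-1→.OOX./XX...; (1,2)=-1→.OOX./X.X..; (1,3)=-1→.OOX./X..X.; (1,4)=-1→.OOX./X...X
ply 2, O at XOOX./X.... | (0,4)=+0→XOOXO/X....*; (1,1)=+0→XOOX./XO...; (1,2)=+0→XOOX./X.O..; (1,3)=+0→XOOX./X..O.; (1,4)=+0→XOOX./X...O
ply 3, X at XOOXO/X.... | (1,1)=+0→XOOXO/XX...*; (1,2)=+0→XOOXO/X.X..; (1,3)=+0→XOOXO/X..X.; (1,4)=+0→XOOXO/X...X
ply 4, O at XOOXO/XX... | (1,2)=+0→XOOXO/XXO..*; (1,3)=-1→XOOXO/XX.O.; (1,4)=-1→XOOXO/XX..O
ply 5, X at XOOXO/XXO.. | (1,3)=+0→XOOXO/XXOX.*; (1,4)=+0→XOOXO/XXO.X
ply 6, O at XOOXO/XXOX. | (1,4)=+0→XOOXO/XXOXO*
ply 7: XOOXO/XXOXO is terminal +0 (X); from .OOX./X.... depth 6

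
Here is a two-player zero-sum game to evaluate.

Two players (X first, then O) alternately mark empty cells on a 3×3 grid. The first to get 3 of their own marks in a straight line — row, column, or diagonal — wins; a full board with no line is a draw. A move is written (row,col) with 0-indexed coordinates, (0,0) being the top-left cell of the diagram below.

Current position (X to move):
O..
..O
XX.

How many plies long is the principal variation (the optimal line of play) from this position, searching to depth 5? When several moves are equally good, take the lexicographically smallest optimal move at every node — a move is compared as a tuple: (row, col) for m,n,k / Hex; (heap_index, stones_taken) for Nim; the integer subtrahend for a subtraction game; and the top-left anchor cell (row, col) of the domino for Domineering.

ply 1, X at O../..O/XX. | (0,1)=+1→OX./..O/XX.*; (0,2)=+1→O.X/..O/XX.; (1,0)=-1→O../X.O/XX.; (1,1)=+1→O../.XO/XX.; (2,2)=+1→O../..O/XXX
ply 2, O at OX./..O/XX. | (0,2)=-1→OXO/..O/XX.*; (1,0)=-1→OX./O.O/XX.; (1,1)=-1→OX./.OO/XX.; (2,2)=-1→OX./..O/XXO
ply 3, X at OXO/..O/XX. | (1,0)=-1→OXO/X.O/XX.; (1,1)=+1→OXO/.XO/XX.*; (2,2)=+1→OXO/..O/XXX
ply 4: OXO/.XO/XX. is terminal -1 (O); from O../..O/XX. depth 5

PV length from [O../..O/XX.]: 3 plies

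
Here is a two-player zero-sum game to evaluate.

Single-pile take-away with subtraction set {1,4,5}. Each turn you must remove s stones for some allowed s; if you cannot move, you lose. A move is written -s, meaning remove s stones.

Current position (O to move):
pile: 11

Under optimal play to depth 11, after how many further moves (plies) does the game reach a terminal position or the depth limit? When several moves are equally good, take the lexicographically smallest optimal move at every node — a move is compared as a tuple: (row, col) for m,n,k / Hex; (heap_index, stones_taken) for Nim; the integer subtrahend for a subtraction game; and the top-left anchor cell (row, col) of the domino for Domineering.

[11] O move#1: -1:+1/10*, -4:-1/7, -5:-1/6
[10] X move#2: -1:-1/9*, -4:-1/6, -5:-1/5
[9] O move#3: -1:+1/8*, -4:-1/5, -5:-1/4
[8] X move#4: -1:-1/7*, -4:-1/4, -5:-1/3
[7] O move#5: -1:-1/6, -4:-1/3, -5:+1/2*
[2] X move#6: -1:-1/1*
[1] O move#7: -1:+1/0*
[0] end (terminal -1, X#8); searched 11 to 11

PV length from [11]: 7 plies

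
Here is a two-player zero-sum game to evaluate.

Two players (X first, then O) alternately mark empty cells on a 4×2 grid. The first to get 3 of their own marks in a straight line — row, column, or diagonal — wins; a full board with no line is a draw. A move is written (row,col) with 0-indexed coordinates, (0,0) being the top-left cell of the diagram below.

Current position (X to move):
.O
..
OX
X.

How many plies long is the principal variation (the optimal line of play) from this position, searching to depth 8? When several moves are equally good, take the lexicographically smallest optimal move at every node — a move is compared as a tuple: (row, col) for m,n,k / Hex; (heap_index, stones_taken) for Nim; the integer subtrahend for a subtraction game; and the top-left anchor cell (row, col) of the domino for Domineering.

[.O/../OX/X.] X move#1: (0,0):+0/XO/../OX/X.*, (1,0):+0/.O/X./OX/X., (1,1):+0/.O/.X/OX/X., (3,1):+0/.O/../OX/XX
[XO/../OX/X.] O move#2: (1,0):+0/XO/O./OX/X.*, (1,1):+0/XO/.O/OX/X., (3,1):+0/XO/../OX/XO
[XO/O./OX/X.] X move#3: (1,1):+0/XO/OX/OX/X.*, (3,1):+0/XO/O./OX/XX
[XO/OX/OX/X.] O move#4: (3,1):+0/XO/OX/OX/XO*
[XO/OX/OX/XO] end (terminal +0, X#5); searched .O/../OX/X. to 8

PV length from [.O/../OX/X.]: 4 plies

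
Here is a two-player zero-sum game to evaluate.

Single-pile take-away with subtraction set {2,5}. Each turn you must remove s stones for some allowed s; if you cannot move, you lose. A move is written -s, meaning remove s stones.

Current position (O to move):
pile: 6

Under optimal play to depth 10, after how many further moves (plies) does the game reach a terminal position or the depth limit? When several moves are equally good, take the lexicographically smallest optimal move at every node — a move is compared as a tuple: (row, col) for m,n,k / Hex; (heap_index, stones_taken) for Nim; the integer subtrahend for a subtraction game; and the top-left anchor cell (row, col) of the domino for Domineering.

[6] O move#1: -2:+1/4*, -5:+1/1
[4] X move#2: -2:-1/2*
[2] O move#3: -2:+1/0*
[0] end (terminal -1, X#4); searched 6 to 10

PV length from [6]: 3 plies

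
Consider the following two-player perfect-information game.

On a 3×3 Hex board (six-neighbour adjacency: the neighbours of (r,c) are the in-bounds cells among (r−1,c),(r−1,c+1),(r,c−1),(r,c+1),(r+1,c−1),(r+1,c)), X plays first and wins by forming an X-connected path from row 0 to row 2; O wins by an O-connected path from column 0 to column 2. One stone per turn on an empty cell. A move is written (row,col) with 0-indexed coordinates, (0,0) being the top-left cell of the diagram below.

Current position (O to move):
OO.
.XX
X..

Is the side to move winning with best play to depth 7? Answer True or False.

p1 O@[OO./.XX/X..]: (0,2)[OOO/.XX/X..]+1* (1,0)[OO./OXX/X..]-1 (2,1)[OO./.XX/XO.]-1 (2,2)[OO./.XX/X.O]-1
p2 X@[OOO/.XX/X..] terminal -1; root [OO./.XX/X..] d7

O winning at [OO./.XX/X..]: True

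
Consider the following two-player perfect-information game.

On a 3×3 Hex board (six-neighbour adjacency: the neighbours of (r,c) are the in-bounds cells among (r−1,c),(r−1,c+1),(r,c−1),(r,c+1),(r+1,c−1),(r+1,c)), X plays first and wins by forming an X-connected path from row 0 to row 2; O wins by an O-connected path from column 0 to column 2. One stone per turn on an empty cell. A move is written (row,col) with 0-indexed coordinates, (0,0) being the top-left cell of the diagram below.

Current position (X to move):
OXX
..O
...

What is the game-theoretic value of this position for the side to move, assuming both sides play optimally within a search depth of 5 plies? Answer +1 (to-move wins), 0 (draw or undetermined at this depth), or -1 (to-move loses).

[OXX/..O/...] X move#1: (1,0):-1/OXX/X.O/..., (1,1):+1/OXX/.XO/...*, (2,0):+1/OXX/..O/X.., (2,1):-1/OXX/..O/.X., (2,2):-1/OXX/..O/..X
[OXX/.XO/...] O move#2: (1,0):-1/OXX/OXO/...*, (2,0):-1/OXX/.XO/O.., (2,1):-1/OXX/.XO/.O., (2,2):-1/OXX/.XO/..O
[OXX/OXO/...] X move#3: (2,0):+1/OXX/OXO/X..*, (2,1):+1/OXX/OXO/.X., (2,2):+1/OXX/OXO/..X
[OXX/OXO/X..] end (terminal -1, O#4); searched OXX/..O/... to 5

value(OXX/..O/..., X) = +1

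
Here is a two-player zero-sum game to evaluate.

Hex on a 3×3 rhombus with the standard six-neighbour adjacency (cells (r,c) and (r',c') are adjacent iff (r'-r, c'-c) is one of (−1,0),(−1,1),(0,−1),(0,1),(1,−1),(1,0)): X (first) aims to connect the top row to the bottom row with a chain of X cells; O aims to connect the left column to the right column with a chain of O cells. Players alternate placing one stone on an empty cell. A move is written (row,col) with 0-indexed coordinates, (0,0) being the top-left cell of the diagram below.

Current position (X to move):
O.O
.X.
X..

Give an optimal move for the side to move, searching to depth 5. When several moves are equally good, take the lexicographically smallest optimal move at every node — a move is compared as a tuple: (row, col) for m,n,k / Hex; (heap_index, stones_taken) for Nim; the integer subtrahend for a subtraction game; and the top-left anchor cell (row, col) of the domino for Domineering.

p1 X@[O.O/.X./X..]: (0,1)[OXO/.X./X..]+1* (1,0)[O.O/XX./X..]-1 (1,2)[O.O/.XX/X..]-1 (2,1)[O.O/.X./XX.]-1 (2,2)[O.O/.X./X.X]-1
p2 O@[OXO/.X./X..] terminal -1; root [O.O/.X./X..] d5

X's best at [O.O/.X./X..]: (0,1)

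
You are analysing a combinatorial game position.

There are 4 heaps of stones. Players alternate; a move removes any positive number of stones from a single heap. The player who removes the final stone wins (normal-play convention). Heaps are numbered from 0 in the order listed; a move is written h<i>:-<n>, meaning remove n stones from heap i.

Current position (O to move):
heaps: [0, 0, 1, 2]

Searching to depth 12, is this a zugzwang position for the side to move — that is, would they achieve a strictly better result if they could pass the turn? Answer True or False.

zugzwang((0,0,1,2), O) = False

[(0,0,1,2)] O move#1: h2:-1:-1/(0,0,0,2), h3:-1:+1/(0,0,1,1)*, h3:-2:-1/(0,0,1,0)
[(0,0,1,1)] X move#2: h2:-1:-1/(0,0,0,1)*, h3:-1:-1/(0,0,1,0)
[(0,0,0,1)] O move#3: h3:-1:+1/(0,0,0,0)*
[(0,0,0,0)] end (terminal -1, X#4); searched (0,0,1,2) to 12
suppose O passes — search the same position with X to move:
pass> [(0,0,1,2)] X move#1: h2:-1:-1/(0,0,0,2), h3:-1:+1/(0,0,1,1)*, h3:-2:-1/(0,0,1,0)
pass> [(0,0,1,1)] O move#2: h2:-1:-1/(0,0,0,1)*, h3:-1:-1/(0,0,1,0)
pass> [(0,0,0,1)] X move#3: h3:-1:+1/(0,0,0,0)*
pass> [(0,0,0,0)] end (terminal -1, O#4); searched (0,0,1,2) to 12
for O: play +1, pass -1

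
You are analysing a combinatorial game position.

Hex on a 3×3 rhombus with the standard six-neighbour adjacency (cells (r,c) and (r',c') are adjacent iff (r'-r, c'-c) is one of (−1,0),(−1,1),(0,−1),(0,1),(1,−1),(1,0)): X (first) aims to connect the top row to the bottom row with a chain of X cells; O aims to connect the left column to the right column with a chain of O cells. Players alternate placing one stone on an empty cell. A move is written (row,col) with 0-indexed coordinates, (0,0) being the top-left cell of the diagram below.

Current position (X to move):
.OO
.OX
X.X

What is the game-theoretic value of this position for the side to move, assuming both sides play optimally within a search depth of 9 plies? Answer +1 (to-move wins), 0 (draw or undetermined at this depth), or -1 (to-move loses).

value(.OO/.OX/X.X, X) = -1

p1 X@[.OO/.OX/X.X]: (0,0)[XOO/.OX/X.X]-1* (1,0)[.OO/XOX/X.X]-1 (2,1)[.OO/.OX/XXX]-1
p2 O@[XOO/.OX/X.X]: (1,0)[XOO/OOX/X.X]+1* (2,1)[XOO/.OX/XOX]-1
p3 X@[XOO/OOX/X.X] terminal -1; root [.OO/.OX/X.X] d9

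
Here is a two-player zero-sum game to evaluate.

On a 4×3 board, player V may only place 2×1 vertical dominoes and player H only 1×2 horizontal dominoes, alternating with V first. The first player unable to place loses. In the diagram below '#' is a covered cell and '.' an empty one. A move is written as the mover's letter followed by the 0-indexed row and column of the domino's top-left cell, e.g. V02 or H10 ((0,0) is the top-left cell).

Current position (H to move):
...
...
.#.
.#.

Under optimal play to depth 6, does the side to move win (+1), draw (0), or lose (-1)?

value(.../.../.#./.#., H) = -1

p1 H@[.../.../.#./.#.]: H00[##./.../.#./.#.]-1* H01[.##/.../.#./.#.]-1 H10[.../##./.#./.#.]-1 H11[.../.##/.#./.#.]-1
p2 V@[##./.../.#./.#.]: V02[###/..#/.#./.#.]+1* V10[##./#../##./.#.]+1 V12[##./..#/.##/.#.]+1 V20[##./.../##./##.]+1 V22[##./.../.##/.##]+1
p3 H@[###/..#/.#./.#.]: H10[###/###/.#./.#.]-1*
p4 V@[###/###/.#./.#.]: V20[###/###/##./##.]+1* V22[###/###/.##/.##]+1
p5 H@[###/###/##./##.] terminal -1; root [.../.../.#./.#.] d6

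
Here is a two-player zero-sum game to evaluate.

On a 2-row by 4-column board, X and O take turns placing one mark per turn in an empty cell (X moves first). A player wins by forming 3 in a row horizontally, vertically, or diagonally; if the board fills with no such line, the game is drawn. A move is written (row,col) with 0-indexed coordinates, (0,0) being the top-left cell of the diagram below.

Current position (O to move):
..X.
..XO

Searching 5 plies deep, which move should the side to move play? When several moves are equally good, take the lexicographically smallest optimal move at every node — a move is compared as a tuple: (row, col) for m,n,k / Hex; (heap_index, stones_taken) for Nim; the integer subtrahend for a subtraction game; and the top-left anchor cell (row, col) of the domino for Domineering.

O's best at [..X./..XO]: (0,0)

[..X./..XO] O move#1: (0,0):+0/O.X./..XO*, (0,1):+0/.OX./..XO, (0,3):+0/..XO/..XO, (1,0):-1/..X./O.XO, (1,1):-1/..X./.OXO
[O.X./..XO] X move#2: (0,1):+0/OXX./..XO*, (0,3):+0/O.XX/..XO, (1,0):+0/O.X./X.XO, (1,1):+0/O.X./.XXO
[OXX./..XO] O move#3: (0,3):+0/OXXO/..XO*, (1,0):-1/OXX./O.XO, (1,1):-1/OXX./.OXO
[OXXO/..XO] X move#4: (1,0):+0/OXXO/X.XO*, (1,1):+0/OXXO/.XXO
[OXXO/X.XO] O move#5: (1,1):+0/OXXO/XOXO*
[OXXO/XOXO] end (terminal +0, X#6); searched ..X./..XO to 5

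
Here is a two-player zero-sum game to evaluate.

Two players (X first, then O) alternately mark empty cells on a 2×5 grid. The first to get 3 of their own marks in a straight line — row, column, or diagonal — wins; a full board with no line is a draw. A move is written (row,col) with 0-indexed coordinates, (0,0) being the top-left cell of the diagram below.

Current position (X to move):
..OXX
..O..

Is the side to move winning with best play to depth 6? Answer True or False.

[..OXX/..O..] X move#1: (0,0):-1/X.OXX/..O.., (0,1):-1/.XOXX/..O.., (1,0):-1/..OXX/X.O.., (1,1):+0/..OXX/.XO..*, (1,3):+0/..OXX/..OX., (1,4):-1/..OXX/..O.X
[..OXX/.XO..] O move#2: (0,0):+0/O.OXX/.XO..*, (0,1):+0/.OOXX/.XO.., (1,0):+0/..OXX/OXO.., (1,3):+0/..OXX/.XOO., (1,4):+0/..OXX/.XO.O
[O.OXX/.XO..] X move#3: (0,1):+0/OXOXX/.XO..*, (1,0):-1/O.OXX/XXO.., (1,3):-1/O.OXX/.XOX., (1,4):-1/O.OXX/.XO.X
[OXOXX/.XO..] O move#4: (1,0):+0/OXOXX/OXO..*, (1,3):+0/OXOXX/.XOO., (1,4):+0/OXOXX/.XO.O
[OXOXX/OXO..] X move#5: (1,3):+0/OXOXX/OXOX.*, (1,4):+0/OXOXX/OXO.X
[OXOXX/OXOX.] O move#6: (1,4):+0/OXOXX/OXOXO*
[OXOXX/OXOXO] end (terminal +0, X#7); searched ..OXX/..O.. to 6

X winning at [..OXX/..O..]: False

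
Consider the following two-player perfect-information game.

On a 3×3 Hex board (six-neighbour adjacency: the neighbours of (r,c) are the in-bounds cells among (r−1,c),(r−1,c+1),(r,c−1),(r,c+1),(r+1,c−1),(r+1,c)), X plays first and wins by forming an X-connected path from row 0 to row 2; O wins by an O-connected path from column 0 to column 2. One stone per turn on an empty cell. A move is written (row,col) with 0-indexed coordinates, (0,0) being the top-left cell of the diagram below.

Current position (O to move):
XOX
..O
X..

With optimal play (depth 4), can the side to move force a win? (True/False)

[XOX/..O/X..] O move#1: (1,0):-1/XOX/O.O/X..*, (1,1):-1/XOX/.OO/X.., (2,1):-1/XOX/..O/XO., (2,2):-1/XOX/..O/X.O
[XOX/O.O/X..] X move#2: (1,1):+1/XOX/OXO/X..*, (2,1):-1/XOX/O.O/XX., (2,2):-1/XOX/O.O/X.X
[XOX/OXO/X..] end (terminal -1, O#3); searched XOX/..O/X.. to 4

O winning at [XOX/..O/X..]: False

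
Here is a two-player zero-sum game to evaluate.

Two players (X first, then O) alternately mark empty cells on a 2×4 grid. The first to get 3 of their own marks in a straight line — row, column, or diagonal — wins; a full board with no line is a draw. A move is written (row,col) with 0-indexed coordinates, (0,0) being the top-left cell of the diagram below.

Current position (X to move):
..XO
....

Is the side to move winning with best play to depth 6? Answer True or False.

X winning at [..XO/....]: False

p1 X@[..XO/....]: (0,0)[X.XO/....]+0* (0,1)[.XXO/....]+0 (1,0)[..XO/X...]+0 (1,1)[..XO/.X..]+0 (1,2)[..XO/..X.]+0 (1,3)[..XO/...X]+0
p2 O@[X.XO/....]: (0,1)[XOXO/....]+0* (1,0)[X.XO/O...]-1 (1,1)[X.XO/.O..]-1 (1,2)[X.XO/..O.]-1 (1,3)[X.XO/...O]-1
p3 X@[XOXO/....]: (1,0)[XOXO/X...]+0* (1,1)[XOXO/.X..]+0 (1,2)[XOXO/..X.]+0 (1,3)[XOXO/...X]+0
p4 O@[XOXO/X...]: (1,1)[XOXO/XO..]+0* (1,2)[XOXO/X.O.]+0 (1,3)[XOXO/X..O]+0
p5 X@[XOXO/XO..]: (1,2)[XOXO/XOX.]+0* (1,3)[XOXO/XO.X]+0
p6 O@[XOXO/XOX.]: (1,3)[XOXO/XOXO]+0*
p7 X@[XOXO/XOXO] terminal +0; root [..XO/....] d6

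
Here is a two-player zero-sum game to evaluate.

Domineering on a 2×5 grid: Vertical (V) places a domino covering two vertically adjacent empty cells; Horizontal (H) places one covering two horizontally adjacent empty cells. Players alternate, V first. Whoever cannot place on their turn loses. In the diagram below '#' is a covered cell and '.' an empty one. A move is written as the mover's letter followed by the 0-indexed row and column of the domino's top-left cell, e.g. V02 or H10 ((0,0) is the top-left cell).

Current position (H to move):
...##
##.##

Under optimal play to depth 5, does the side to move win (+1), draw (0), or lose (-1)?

[...##/##.##] H move#1: H00:-1/##.##/##.##, H01:+1/.####/##.##*
[.####/##.##] end (terminal -1, V#2); searched ...##/##.## to 5

value(...##/##.##, H) = +1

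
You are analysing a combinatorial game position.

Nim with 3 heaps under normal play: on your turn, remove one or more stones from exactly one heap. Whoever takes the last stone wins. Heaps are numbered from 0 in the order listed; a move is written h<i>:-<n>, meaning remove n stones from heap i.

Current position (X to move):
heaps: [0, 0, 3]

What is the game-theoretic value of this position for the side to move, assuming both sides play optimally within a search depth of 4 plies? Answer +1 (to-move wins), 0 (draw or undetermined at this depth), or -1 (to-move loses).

value((0,0,3), X) = +1

p1 X@[(0,0,3)]: h2:-1[(0,0,2)]-1 h2:-2[(0,0,1)]-1 h2:-3[(0,0,0)]+1*
p2 O@[(0,0,0)] terminal -1; root [(0,0,3)] d4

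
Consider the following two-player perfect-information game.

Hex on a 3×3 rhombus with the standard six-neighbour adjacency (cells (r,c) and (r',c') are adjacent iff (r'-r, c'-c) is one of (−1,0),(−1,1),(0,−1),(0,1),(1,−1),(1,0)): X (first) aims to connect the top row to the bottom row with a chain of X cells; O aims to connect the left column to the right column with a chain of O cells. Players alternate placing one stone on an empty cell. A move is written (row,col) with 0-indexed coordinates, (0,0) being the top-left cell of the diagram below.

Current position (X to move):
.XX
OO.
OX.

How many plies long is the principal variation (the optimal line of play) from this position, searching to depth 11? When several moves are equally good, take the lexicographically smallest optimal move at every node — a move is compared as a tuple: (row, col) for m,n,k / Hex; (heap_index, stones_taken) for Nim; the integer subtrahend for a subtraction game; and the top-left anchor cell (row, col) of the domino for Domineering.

p1 X@[.XX/OO./OX.]: (0,0)[XXX/OO./OX.]-1 (1,2)[.XX/OOX/OX.]+1* (2,2)[.XX/OO./OXX]-1
p2 O@[.XX/OOX/OX.] terminal -1; root [.XX/OO./OX.] d11

PV length from [.XX/OO./OX.]: 1 ply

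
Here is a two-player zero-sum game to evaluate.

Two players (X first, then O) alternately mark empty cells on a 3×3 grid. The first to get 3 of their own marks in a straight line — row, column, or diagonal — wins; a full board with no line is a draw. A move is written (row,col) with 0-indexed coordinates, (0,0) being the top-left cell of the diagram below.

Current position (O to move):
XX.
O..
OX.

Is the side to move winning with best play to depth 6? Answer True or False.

[XX./O../OX.] O move#1: (0,2):-1/XXO/O../OX.*, (1,1):-1/XX./OO./OX., (1,2):-1/XX./O.O/OX., (2,2):-1/XX./O../OXO
[XXO/O../OX.] X move#2: (1,1):+1/XXO/OX./OX.*, (1,2):-1/XXO/O.X/OX., (2,2):-1/XXO/O../OXX
[XXO/OX./OX.] end (terminal -1, O#3); searched XX./O../OX. to 6

O winning at [XX./O../OX.]: False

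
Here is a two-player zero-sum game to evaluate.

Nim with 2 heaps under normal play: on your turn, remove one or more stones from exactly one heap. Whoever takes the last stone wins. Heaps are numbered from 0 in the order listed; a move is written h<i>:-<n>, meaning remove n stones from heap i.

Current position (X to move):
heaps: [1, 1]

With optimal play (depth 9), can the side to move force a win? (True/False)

X winning at [(1,1)]: False

[(1,1)] X move#1: h0:-1:-1/(0,1)*, h1:-1:-1/(1,0)
[(0,1)] O move#2: h1:-1:+1/(0,0)*
[(0,0)] end (terminal -1, X#3); searched (1,1) to 9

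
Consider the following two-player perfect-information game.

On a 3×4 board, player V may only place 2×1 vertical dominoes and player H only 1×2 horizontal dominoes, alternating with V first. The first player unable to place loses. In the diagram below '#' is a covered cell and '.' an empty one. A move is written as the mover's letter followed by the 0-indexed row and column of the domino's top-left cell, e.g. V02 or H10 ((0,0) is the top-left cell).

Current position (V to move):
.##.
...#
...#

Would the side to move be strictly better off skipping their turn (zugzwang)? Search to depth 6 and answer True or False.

ply 1, V at .##./...#/...# | V00=-1→###./#..#/...#; V10=-1→.##./#..#/#..#; V11=+1→.##./.#.#/.#.#*; V12=-1→.##./..##/..##
ply 2: .##./.#.#/.#.# is terminal -1 (H); from .##./...#/...# depth 6
if V skipped the turn, H would face:
~ ply 1, H at .##./...#/...# | H10=+1→.##./##.#/...#*; H11=+1→.##./.###/...#; H20=+1→.##./...#/##.#; H21=+1→.##./...#/.###
~ ply 2, V at .##./##.#/...# | V12=-1→.##./####/..##*
~ ply 3, H at .##./####/..## | H20=+1→.##./####/####*
~ ply 4: .##./####/#### is terminal -1 (V); from .##./...#/...# depth 6
compare (V): move=+1 vs pass=-1

zugzwang(.##./...#/...#, V) = False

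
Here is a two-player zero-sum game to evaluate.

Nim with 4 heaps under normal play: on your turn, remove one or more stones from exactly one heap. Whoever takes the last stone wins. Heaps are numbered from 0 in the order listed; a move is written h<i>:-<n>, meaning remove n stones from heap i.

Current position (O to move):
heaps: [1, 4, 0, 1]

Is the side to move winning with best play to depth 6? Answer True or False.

O winning at [(1,4,0,1)]: True

ply 1, O at (1,4,0,1) | h0:-1=-1→(0,4,0,1); h1:-1=-1→(1,3,0,1); h1:-2=-1→(1,2,0,1); h1:-3=-1→(1,1,0,1); h1:-4=+1→(1,0,0,1)*; h3:-1=-1→(1,4,0,0)
ply 2, X at (1,0,0,1) | h0:-1=-1→(0,0,0,1)*; h3:-1=-1→(1,0,0,0)
ply 3, O at (0,0,0,1) | h3:-1=+1→(0,0,0,0)*
ply 4: (0,0,0,0) is terminal -1 (X); from (1,4,0,1) depth 6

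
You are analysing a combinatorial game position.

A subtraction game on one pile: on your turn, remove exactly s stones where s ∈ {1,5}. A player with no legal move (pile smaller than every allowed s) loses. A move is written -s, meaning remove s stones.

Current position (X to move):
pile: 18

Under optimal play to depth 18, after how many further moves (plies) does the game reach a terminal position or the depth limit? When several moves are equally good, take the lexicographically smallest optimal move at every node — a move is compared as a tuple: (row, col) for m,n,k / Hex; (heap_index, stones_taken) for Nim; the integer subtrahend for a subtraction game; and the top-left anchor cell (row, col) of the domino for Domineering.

ply 1, X at 18 | -1=-1→17*; -5=-1→13
ply 2, O at 17 | -1=+1→16*; -5=+1→12
ply 3, X at 16 | -1=-1→15*; -5=-1→11
ply 4, O at 15 | -1=+1→14*; -5=+1→10
ply 5, X at 14 | -1=-1→13*; -5=-1→9
ply 6, O at 13 | -1=+1→12*; -5=+1→8
ply 7, X at 12 | -1=-1→11*; -5=-1→7
ply 8, O at 11 | -1=+1→10*; -5=+1→6
ply 9, X at 10 | -1=-1→9*; -5=-1→5
ply 10, O at 9 | -1=+1→8*; -5=+1→4
ply 11, X at 8 | -1=-1→7*; -5=-1→3
ply 12, O at 7 | -1=+1→6*; -5=+1→2
ply 13, X at 6 | -1=-1→5*; -5=-1→1
ply 14, O at 5 | -1=+1→4*; -5=+1→0
ply 15, X at 4 | -1=-1→3*
ply 16, O at 3 | -1=+1→2*
ply 17, X at 2 | -1=-1→1*
ply 18, O at 1 | -1=+1→0*
ply 19: 0 is terminal -1 (X); from 18 depth 18

PV length from [18]: 18 plies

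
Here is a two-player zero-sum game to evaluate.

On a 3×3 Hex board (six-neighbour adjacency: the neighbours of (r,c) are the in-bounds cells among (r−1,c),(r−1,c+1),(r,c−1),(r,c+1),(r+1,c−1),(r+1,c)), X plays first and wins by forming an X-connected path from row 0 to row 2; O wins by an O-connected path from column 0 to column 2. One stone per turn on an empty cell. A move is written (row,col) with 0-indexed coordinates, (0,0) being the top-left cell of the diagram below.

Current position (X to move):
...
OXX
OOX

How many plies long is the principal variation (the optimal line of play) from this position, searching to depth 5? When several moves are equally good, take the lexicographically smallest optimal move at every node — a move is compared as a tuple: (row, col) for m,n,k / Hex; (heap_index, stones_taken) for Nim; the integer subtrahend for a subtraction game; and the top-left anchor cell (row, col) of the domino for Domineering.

p1 X@[.../OXX/OOX]: (0,0)[X../OXX/OOX]+1* (0,1)[.X./OXX/OOX]+1 (0,2)[..X/OXX/OOX]+1
p2 O@[X../OXX/OOX]: (0,1)[XO./OXX/OOX]-1* (0,2)[X.O/OXX/OOX]-1
p3 X@[XO./OXX/OOX]: (0,2)[XOX/OXX/OOX]+1*
p4 O@[XOX/OXX/OOX] terminal -1; root [.../OXX/OOX] d5

PV length from [.../OXX/OOX]: 3 plies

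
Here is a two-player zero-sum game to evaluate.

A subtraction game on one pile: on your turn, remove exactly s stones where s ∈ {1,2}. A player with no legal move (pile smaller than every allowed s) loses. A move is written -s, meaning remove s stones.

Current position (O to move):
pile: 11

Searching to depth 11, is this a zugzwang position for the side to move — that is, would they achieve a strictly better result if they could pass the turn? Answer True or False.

zugzwang(11, O) = False

[11] O move#1: -1:-1/10, -2:+1/9*
[9] X move#2: -1:-1/8*, -2:-1/7
[8] O move#3: -1:-1/7, -2:+1/6*
[6] X move#4: -1:-1/5*, -2:-1/4
[5] O move#5: -1:-1/4, -2:+1/3*
[3] X move#6: -1:-1/2*, -2:-1/1
[2] O move#7: -1:-1/1, -2:+1/0*
[0] end (terminal -1, X#8); searched 11 to 11
if O skipped the turn, X would face:
~ [11] X move#1: -1:-1/10, -2:+1/9*
~ [9] O move#2: -1:-1/8*, -2:-1/7
~ [8] X move#3: -1:-1/7, -2:+1/6*
~ [6] O move#4: -1:-1/5*, -2:-1/4
~ [5] X move#5: -1:-1/4, -2:+1/3*
~ [3] O move#6: -1:-1/2*, -2:-1/1
~ [2] X move#7: -1:-1/1, -2:+1/0*
~ [0] end (terminal -1, O#8); searched 11 to 11
compare (O): move=+1 vs pass=-1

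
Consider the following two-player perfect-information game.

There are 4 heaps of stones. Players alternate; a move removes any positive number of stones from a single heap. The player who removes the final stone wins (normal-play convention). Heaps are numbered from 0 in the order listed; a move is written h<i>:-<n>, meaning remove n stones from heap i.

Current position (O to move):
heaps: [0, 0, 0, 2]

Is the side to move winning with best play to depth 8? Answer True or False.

ply 1, O at (0,0,0,2) | h3:-1=-1→(0,0,0,1); h3:-2=+1→(0,0,0,0)*
ply 2: (0,0,0,0) is terminal -1 (X); from (0,0,0,2) depth 8

O winning at [(0,0,0,2)]: True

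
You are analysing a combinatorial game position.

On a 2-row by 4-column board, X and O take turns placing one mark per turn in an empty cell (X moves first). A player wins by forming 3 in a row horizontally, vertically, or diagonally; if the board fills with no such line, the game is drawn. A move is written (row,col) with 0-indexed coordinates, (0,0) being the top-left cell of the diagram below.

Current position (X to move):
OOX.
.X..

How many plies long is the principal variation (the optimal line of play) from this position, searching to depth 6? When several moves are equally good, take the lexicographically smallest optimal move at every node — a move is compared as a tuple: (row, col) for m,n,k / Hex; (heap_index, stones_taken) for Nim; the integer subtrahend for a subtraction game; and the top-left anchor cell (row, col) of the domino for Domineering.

PV length from [OOX./.X..]: 3 plies

p1 X@[OOX./.X..]: (0,3)[OOXX/.X..]+0 (1,0)[OOX./XX..]+0 (1,2)[OOX./.XX.]+1* (1,3)[OOX./.X.X]+0
p2 O@[OOX./.XX.]: (0,3)[OOXO/.XX.]-1* (1,0)[OOX./OXX.]-1 (1,3)[OOX./.XXO]-1
p3 X@[OOXO/.XX.]: (1,0)[OOXO/XXX.]+1* (1,3)[OOXO/.XXX]+1
p4 O@[OOXO/XXX.] terminal -1; root [OOX./.X..] d6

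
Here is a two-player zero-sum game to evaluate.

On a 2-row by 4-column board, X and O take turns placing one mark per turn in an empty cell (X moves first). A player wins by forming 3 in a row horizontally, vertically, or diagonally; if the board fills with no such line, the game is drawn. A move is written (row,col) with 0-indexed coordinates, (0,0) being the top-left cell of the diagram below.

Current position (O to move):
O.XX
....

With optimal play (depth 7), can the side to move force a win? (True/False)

ply 1, O at O.XX/.... | (0,1)=+0→OOXX/....*; (1,0)=-1→O.XX/O...; (1,1)=-1→O.XX/.O..; (1,2)=-1→O.XX/..O.; (1,3)=-1→O.XX/...O
ply 2, X at OOXX/.... | (1,0)=+0→OOXX/X...*; (1,1)=+0→OOXX/.X..; (1,2)=+0→OOXX/..X.; (1,3)=+0→OOXX/...X
ply 3, O at OOXX/X... | (1,1)=+0→OOXX/XO..*; (1,2)=+0→OOXX/X.O.; (1,3)=+0→OOXX/X..O
ply 4, X at OOXX/XO.. | (1,2)=+0→OOXX/XOX.*; (1,3)=+0→OOXX/XO.X
ply 5, O at OOXX/XOX. | (1,3)=+0→OOXX/XOXO*
ply 6: OOXX/XOXO is terminal +0 (X); from O.XX/.... depth 7

O winning at [O.XX/....]: False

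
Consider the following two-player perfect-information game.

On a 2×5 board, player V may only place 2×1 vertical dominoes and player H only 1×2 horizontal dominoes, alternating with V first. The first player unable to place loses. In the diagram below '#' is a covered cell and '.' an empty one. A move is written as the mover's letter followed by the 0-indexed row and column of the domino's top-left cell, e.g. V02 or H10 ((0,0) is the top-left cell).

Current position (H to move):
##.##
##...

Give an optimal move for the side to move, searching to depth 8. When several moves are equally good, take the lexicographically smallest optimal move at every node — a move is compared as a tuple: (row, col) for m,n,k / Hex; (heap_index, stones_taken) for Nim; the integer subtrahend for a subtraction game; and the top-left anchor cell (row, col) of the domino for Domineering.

[##.##/##...] H move#1: H12:+1/##.##/####.*, H13:-1/##.##/##.##
[##.##/####.] end (terminal -1, V#2); searched ##.##/##... to 8

H's best at [##.##/##...]: H12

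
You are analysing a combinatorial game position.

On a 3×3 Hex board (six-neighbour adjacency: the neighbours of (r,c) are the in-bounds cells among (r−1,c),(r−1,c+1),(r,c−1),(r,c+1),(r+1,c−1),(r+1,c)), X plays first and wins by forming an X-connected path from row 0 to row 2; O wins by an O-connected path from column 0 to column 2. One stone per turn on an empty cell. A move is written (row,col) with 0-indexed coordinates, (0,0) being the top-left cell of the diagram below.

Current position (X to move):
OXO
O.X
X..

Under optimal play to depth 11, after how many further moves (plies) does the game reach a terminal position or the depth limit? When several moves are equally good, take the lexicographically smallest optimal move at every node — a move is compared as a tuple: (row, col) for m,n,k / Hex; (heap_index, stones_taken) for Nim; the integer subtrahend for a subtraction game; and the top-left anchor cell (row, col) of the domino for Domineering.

PV length from [OXO/O.X/X..]: 1 ply

ply 1, X at OXO/O.X/X.. | (1,1)=+1→OXO/OXX/X..*; (2,1)=-1→OXO/O.X/XX.; (2,2)=-1→OXO/O.X/X.X
ply 2: OXO/OXX/X.. is terminal -1 (O); from OXO/O.X/X.. depth 11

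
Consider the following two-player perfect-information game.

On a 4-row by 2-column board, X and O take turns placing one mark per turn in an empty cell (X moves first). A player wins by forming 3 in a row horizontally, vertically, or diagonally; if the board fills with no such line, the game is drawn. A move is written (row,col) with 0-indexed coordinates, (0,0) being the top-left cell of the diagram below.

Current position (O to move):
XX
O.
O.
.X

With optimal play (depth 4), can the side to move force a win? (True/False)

O winning at [XX/O./O./.X]: True

ply 1, O at XX/O./O./.X | (1,1)=+0→XX/OO/O./.X; (2,1)=+0→XX/O./OO/.X; (3,0)=+1→XX/O./O./OX*
ply 2: XX/O./O./OX is terminal -1 (X); from XX/O./O./.X depth 4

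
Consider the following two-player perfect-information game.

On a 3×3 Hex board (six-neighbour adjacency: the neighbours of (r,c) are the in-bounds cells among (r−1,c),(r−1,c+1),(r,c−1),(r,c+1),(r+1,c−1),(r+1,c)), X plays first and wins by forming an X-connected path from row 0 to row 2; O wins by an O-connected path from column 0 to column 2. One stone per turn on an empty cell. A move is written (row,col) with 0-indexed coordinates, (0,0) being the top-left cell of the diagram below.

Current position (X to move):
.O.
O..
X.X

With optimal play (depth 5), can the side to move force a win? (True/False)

ply 1, X at .O./O../X.X | (0,0)=-1→XO./O../X.X; (0,2)=+1→.OX/O../X.X*; (1,1)=-1→.O./OX./X.X; (1,2)=-1→.O./O.X/X.X; (2,1)=-1→.O./O../XXX
ply 2, O at .OX/O../X.X | (0,0)=-1→OOX/O../X.X*; (1,1)=-1→.OX/OO./X.X; (1,2)=-1→.OX/O.O/X.X; (2,1)=-1→.OX/O../XOX
ply 3, X at OOX/O../X.X | (1,1)=+1→OOX/OX./X.X*; (1,2)=+1→OOX/O.X/X.X; (2,1)=+1→OOX/O../XXX
ply 4: OOX/OX./X.X is terminal -1 (O); from .O./O../X.X depth 5

X winning at [.O./O../X.X]: True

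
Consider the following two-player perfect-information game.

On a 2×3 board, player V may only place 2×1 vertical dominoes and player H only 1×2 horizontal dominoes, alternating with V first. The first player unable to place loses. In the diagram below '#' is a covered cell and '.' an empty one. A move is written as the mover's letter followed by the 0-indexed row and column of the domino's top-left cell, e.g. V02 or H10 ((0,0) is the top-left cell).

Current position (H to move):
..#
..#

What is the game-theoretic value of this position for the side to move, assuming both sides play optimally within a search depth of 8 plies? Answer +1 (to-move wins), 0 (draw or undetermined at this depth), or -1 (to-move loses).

value(..#/..#, H) = +1

[..#/..#] H move#1: H00:+1/###/..#*, H10:+1/..#/###
[###/..#] end (terminal -1, V#2); searched ..#/..# to 8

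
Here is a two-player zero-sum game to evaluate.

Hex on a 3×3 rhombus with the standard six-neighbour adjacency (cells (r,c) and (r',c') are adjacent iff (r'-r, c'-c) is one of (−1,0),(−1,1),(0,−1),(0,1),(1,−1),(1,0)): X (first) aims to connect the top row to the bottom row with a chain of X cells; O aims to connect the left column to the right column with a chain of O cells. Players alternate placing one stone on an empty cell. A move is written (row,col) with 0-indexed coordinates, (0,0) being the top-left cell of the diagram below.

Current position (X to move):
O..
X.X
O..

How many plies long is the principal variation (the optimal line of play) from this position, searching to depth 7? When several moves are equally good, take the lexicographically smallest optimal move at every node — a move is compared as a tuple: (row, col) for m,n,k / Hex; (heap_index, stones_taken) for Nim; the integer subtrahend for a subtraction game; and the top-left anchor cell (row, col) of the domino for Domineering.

PV length from [O../X.X/O..]: 5 plies

[O../X.X/O..] X move#1: (0,1):+1/OX./X.X/O..*, (0,2):+1/O.X/X.X/O.., (1,1):+1/O../XXX/O.., (2,1):-1/O../X.X/OX., (2,2):-1/O../X.X/O.X
[OX./X.X/O..] O move#2: (0,2):-1/OXO/X.X/O..*, (1,1):-1/OX./XOX/O.., (2,1):-1/OX./X.X/OO., (2,2):-1/OX./X.X/O.O
[OXO/X.X/O..] X move#3: (1,1):+1/OXO/XXX/O..*, (2,1):-1/OXO/X.X/OX., (2,2):-1/OXO/X.X/O.X
[OXO/XXX/O..] O move#4: (2,1):-1/OXO/XXX/OO.*, (2,2):-1/OXO/XXX/O.O
[OXO/XXX/OO.] X move#5: (2,2):+1/OXO/XXX/OOX*
[OXO/XXX/OOX] end (terminal -1, O#6); searched O../X.X/O.. to 7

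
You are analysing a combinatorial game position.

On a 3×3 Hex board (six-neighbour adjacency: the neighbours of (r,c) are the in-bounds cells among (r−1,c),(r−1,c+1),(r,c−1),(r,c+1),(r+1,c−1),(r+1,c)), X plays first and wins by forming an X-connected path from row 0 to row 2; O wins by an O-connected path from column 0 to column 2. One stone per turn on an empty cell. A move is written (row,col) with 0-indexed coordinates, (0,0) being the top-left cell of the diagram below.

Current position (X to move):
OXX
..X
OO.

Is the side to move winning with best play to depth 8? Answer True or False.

[OXX/..X/OO.] X move#1: (1,0):-1/OXX/X.X/OO., (1,1):-1/OXX/.XX/OO., (2,2):+1/OXX/..X/OOX*
[OXX/..X/OOX] end (terminal -1, O#2); searched OXX/..X/OO. to 8

X winning at [OXX/..X/OO.]: True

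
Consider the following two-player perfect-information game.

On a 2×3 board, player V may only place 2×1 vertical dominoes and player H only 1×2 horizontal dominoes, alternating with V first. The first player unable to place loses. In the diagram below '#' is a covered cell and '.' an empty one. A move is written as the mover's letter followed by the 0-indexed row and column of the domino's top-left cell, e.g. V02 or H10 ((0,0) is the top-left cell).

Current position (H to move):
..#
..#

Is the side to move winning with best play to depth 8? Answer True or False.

H winning at [..#/..#]: True

ply 1, H at ..#/..# | H00=+1→###/..#*; H10=+1→..#/###
ply 2: ###/..# is terminal -1 (V); from ..#/..# depth 8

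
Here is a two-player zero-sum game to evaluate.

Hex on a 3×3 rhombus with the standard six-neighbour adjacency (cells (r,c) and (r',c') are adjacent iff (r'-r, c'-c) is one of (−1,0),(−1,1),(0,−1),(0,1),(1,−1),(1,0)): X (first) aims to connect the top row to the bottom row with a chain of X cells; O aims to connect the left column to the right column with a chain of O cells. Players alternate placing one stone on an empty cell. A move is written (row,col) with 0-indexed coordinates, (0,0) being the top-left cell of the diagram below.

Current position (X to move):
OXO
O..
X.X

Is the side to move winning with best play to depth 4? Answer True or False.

X winning at [OXO/O../X.X]: True

[OXO/O../X.X] X move#1: (1,1):+1/OXO/OX./X.X*, (1,2):-1/OXO/O.X/X.X, (2,1):-1/OXO/O../XXX
[OXO/OX./X.X] end (terminal -1, O#2); searched OXO/O../X.X to 4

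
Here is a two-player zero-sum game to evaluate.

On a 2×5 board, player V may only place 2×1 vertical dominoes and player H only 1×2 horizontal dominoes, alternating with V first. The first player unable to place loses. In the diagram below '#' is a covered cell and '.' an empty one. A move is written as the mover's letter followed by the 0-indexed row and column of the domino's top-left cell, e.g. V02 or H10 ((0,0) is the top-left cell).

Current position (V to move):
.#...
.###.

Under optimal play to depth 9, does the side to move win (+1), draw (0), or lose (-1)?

ply 1, V at .#.../.###. | V00=-1→##.../####.; V04=+1→.#..#/.####*
ply 2, H at .#..#/.#### | H02=-1→.####/.####*
ply 3, V at .####/.#### | V00=+1→#####/#####*
ply 4: #####/##### is terminal -1 (H); from .#.../.###. depth 9

value(.#.../.###., V) = +1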